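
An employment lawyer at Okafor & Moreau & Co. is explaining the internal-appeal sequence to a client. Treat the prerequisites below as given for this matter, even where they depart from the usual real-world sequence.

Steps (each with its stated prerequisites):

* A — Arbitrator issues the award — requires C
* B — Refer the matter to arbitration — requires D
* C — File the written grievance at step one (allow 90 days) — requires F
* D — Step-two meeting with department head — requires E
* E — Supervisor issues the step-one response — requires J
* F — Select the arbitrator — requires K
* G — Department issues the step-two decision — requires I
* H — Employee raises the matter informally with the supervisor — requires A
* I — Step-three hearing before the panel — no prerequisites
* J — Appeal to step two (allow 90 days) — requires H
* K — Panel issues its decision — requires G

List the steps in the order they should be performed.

I → G → K → F → C → A → H → J → E → D → B

Only I has no prerequisites, so it is first.
G needed I, now all done → G.
K needed G, now all done → K.
F needed K, now all done → F.
C needed F, now all done → C.
Next only A has its prerequisites met → A.
H needed A, now all done → H.
J needed H, now all done → J.
E is the only step now ready → E.
D needed E, now all done → D.
B needed D, now all done → B.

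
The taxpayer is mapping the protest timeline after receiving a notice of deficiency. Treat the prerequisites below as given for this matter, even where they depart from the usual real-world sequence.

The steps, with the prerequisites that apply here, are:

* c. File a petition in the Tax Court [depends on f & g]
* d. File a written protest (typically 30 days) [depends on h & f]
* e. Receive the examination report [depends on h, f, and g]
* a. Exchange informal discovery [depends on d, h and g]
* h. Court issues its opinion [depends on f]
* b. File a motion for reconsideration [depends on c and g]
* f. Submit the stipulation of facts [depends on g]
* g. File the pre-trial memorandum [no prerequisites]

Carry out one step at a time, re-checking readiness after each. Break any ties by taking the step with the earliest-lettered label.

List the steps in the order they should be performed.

g, f, c, b, h, d, a, e

g has no prerequisites → g first.
f needed g, now all done → f.
Now c and h have their prerequisites met. c has the earlier label, so c next.
b and h are both available; b has the earlier label → b.
Next only h has its prerequisites met → h.
Now d and e have their prerequisites met. d has the earlier label, so d next.
Ready: a and e. a has the earlier label → a.
Next only e has its prerequisites met → e.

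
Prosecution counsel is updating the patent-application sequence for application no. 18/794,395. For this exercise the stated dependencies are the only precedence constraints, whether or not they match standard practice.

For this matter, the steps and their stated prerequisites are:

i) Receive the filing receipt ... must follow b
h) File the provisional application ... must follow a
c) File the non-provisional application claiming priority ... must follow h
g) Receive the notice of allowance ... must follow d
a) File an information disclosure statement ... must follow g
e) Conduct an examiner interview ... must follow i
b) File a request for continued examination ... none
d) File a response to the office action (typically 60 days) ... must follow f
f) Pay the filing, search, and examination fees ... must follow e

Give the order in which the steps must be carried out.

b is the only step with nothing outstanding, so it goes first.
i needed b, now all done → i.
Next only e has its prerequisites met → e.
f is the only step now ready → f.
d needed f, now all done → d.
Next only g has its prerequisites met → g.
a is the only step now ready → a.
h is the only step now ready → h.
c is the only step now ready → c.

b → i → e → f → d → g → a → h → c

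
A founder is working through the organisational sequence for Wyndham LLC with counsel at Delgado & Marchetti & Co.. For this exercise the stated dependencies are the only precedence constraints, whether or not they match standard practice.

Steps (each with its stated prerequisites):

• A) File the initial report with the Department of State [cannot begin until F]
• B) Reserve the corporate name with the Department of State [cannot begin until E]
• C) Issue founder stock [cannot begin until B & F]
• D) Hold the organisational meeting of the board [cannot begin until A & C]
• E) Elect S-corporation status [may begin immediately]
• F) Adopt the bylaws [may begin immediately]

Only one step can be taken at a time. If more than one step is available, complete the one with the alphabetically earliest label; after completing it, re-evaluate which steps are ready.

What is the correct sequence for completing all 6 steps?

E B F A C D

Nothing is required for E and F. E has the earlier label → E first.
Ready: B and F. B has the earlier label → B.
Next only F has its prerequisites met → F.
A and C are both available; A has the earlier label → A.
C needed B and F, now all done → C.
D is the only step now ready → D.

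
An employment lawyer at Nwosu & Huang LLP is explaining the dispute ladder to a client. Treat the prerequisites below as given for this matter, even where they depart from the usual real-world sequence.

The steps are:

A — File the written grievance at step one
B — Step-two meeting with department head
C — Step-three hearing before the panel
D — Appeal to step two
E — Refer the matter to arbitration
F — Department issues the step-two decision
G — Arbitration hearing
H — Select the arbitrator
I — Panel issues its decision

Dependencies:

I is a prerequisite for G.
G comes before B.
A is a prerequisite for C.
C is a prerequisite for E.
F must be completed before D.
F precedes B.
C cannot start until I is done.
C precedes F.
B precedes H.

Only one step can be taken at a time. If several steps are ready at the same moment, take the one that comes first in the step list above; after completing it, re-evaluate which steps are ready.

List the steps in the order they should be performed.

A, I, C, E, F, D, G, B, H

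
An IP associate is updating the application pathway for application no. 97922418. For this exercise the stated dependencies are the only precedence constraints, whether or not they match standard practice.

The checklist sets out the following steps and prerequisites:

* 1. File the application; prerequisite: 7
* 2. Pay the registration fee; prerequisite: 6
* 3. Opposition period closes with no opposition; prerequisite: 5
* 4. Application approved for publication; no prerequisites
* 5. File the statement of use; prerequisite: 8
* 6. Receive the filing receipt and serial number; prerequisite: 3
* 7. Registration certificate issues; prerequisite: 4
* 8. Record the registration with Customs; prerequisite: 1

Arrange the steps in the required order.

4, 7, 1, 8, 5, 3, 6, 2

4 is the only step with nothing outstanding, so it goes first.
7 is the only step now ready → 7.
1 needed 7, now all done → 1.
That leaves 8 as the only ready step → 8.
Next only 5 has its prerequisites met → 5.
3 needed 5, now all done → 3.
That leaves 6 as the only ready step → 6.
2 needed 6, now all done → 2.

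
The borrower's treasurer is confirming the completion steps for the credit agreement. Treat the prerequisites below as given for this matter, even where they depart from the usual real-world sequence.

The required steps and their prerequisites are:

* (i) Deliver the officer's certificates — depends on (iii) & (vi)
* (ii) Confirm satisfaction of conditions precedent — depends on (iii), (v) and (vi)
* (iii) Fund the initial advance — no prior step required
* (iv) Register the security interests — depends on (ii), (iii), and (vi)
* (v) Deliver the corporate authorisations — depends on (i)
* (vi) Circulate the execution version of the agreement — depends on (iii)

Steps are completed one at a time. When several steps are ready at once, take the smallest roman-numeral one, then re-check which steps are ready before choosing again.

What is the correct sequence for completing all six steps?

(iii) has no prerequisites → (iii) first.
That leaves (vi) as the only ready step → (vi).
Next only (i) has its prerequisites met → (i).
(v) needed (i), now all done → (v).
(ii) is the only step now ready → (ii).
Next only (iv) has its prerequisites met → (iv).

(iii) (vi) (i) (v) (ii) (iv)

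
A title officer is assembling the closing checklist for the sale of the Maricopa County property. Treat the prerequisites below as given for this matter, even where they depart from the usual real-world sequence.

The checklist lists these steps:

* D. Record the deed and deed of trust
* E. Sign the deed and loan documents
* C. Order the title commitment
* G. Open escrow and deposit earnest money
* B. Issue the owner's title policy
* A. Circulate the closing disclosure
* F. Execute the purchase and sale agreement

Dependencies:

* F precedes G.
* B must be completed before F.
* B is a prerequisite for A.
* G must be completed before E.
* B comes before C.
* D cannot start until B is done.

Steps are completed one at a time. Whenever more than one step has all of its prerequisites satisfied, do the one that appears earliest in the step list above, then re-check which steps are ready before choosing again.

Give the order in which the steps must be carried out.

B D C A F G E

B is the only step with nothing outstanding, so it goes first.
D, C, A and F are all available; D is listed earlier → D.
Now C, A and F have their prerequisites met. C is listed earlier, so C next.
A and F are both available; A is listed earlier → A.
Next only F has its prerequisites met → F.
Next only G has its prerequisites met → G.
E needed G, now all done → E.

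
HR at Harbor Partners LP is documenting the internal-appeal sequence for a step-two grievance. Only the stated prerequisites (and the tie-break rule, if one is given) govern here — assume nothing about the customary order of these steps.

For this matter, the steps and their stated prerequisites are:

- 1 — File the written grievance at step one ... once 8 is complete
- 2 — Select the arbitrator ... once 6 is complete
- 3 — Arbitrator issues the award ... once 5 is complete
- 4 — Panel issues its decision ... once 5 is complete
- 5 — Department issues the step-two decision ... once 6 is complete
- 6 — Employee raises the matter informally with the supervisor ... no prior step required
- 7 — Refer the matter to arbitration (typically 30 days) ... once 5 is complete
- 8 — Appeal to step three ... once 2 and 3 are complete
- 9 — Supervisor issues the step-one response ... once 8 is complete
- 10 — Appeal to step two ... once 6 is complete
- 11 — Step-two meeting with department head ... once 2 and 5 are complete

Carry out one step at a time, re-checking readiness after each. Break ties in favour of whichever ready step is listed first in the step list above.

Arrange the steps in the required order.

Only 6 has no prerequisites, so it is first.
Now 2, 5 and 10 have their prerequisites met. 2 is listed earlier, so 2 next.
Ready: 5 and 10. 5 is listed earlier → 5.
Ready: 3, 4, 7, 10 and 11. 3 is listed earlier → 3.
8 now also ready, so the ready set is {4, 7, 8, 10, 11}; 4 is listed earlier → 4.
7, 8, 10 and 11 are all available; 7 is listed earlier → 7.
8, 10 and 11 are all available; 8 is listed earlier → 8.
1 and 9 now also ready, so the ready set is {1, 9, 10, 11}; 1 is listed earlier → 1.
9, 10 and 11 are all available; 9 is listed earlier → 9.
Now 10 and 11 have their prerequisites met. 10 is listed earlier, so 10 next.
That leaves 11 as the only ready step → 11.

6, 2, 5, 3, 4, 7, 8, 1, 9, 10, 11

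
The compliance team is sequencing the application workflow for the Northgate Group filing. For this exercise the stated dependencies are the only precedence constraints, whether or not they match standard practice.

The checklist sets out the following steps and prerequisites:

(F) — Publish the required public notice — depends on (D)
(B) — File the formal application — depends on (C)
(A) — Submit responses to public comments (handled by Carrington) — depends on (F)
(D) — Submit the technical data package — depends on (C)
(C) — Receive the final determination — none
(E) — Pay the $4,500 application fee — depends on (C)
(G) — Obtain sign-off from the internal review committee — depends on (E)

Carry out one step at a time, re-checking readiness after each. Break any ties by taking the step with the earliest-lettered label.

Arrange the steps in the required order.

(C) (B) (D) (E) (F) (A) (G)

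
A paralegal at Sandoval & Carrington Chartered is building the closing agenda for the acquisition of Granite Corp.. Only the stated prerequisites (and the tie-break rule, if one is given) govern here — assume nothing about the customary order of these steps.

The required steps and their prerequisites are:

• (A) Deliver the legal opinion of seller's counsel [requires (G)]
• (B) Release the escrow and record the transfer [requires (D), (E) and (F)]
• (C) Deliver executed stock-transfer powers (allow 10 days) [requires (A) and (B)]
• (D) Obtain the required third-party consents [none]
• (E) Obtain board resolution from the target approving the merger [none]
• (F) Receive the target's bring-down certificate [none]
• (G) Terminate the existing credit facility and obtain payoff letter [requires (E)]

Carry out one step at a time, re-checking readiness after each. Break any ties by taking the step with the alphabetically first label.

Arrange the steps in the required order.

Nothing is required for (D), (E) and (F). (D) has the earlier label → (D) first.
Ready: (E) and (F). (E) has the earlier label → (E).
(G) now also ready, so the ready set is {(F), (G)}; (F) has the earlier label → (F).
Ready: (B) and (G). (B) has the earlier label → (B).
Next only (G) has its prerequisites met → (G).
(A) needed (G), now all done → (A).
(C) is the only step now ready → (C).

(D), (E), (F), (B), (G), (A), (C)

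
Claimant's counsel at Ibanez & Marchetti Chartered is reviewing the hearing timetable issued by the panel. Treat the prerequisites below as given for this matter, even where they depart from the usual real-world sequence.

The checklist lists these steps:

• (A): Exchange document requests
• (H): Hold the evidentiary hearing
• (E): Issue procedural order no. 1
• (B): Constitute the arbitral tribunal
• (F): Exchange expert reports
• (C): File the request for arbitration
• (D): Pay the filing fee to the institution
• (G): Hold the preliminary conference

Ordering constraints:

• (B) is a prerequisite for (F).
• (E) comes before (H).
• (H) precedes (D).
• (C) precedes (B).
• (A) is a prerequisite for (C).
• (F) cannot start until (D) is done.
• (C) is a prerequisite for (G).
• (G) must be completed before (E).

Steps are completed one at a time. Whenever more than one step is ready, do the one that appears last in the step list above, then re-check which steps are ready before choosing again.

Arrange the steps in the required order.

(A) is the only step with nothing outstanding, so it goes first.
(C) needed (A), now all done → (C).
(G) and (B) are both available; (G) is listed later → (G).
Now (B) and (E) have their prerequisites met. (B) is listed later, so (B) next.
(E) is the only step now ready → (E).
Next only (H) has its prerequisites met → (H).
(D) needed (H), now all done → (D).
(F) is the only step now ready → (F).

(A), (C), (G), (B), (E), (H), (D), (F)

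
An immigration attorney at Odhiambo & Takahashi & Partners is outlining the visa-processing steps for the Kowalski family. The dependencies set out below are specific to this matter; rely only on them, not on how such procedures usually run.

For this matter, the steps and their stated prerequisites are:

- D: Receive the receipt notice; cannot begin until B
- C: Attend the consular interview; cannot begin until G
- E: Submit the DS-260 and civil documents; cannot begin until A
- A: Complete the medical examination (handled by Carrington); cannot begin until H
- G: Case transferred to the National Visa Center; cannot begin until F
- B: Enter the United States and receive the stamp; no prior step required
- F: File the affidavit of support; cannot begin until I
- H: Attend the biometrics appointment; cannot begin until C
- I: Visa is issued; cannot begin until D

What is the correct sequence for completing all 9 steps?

B is the only step with nothing outstanding, so it goes first.
Next only D has its prerequisites met → D.
I needed D, now all done → I.
F is the only step now ready → F.
Next only G has its prerequisites met → G.
C needed G, now all done → C.
H needed C, now all done → H.
Next only A has its prerequisites met → A.
E needed A, now all done → E.

B, D, I, F, G, C, H, A, E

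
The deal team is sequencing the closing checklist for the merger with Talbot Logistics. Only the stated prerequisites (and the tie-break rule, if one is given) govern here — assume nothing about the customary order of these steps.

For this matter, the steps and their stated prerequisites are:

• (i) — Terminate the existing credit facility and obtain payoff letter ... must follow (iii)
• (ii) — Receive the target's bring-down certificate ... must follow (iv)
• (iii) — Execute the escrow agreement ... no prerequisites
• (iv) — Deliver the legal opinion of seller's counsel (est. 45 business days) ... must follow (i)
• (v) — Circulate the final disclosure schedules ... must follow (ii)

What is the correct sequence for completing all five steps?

(iii), (i), (iv), (ii), (v)

Only (iii) has no prerequisites, so it is first.
Next only (i) has its prerequisites met → (i).
(iv) needed (i), now all done → (iv).
(ii) needed (iv), now all done → (ii).
That leaves (v) as the only ready step → (v).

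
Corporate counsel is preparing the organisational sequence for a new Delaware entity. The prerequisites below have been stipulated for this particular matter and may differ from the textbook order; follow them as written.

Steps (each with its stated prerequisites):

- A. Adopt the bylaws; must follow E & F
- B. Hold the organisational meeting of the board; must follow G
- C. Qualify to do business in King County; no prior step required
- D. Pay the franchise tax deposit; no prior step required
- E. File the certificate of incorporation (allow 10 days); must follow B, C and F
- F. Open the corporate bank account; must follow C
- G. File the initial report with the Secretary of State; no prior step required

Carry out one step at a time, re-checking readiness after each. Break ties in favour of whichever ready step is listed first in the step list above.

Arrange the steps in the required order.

C, D, F, G, B, E, A

C, D and G have no prerequisites; C is listed earlier, so C is first.
F now also ready, so the ready set is {D, F, G}; D is listed earlier → D.
F and G are both available; F is listed earlier → F.
Next only G has its prerequisites met → G.
That leaves B as the only ready step → B.
E needed B, C and F, now all done → E.
A is the only step now ready → A.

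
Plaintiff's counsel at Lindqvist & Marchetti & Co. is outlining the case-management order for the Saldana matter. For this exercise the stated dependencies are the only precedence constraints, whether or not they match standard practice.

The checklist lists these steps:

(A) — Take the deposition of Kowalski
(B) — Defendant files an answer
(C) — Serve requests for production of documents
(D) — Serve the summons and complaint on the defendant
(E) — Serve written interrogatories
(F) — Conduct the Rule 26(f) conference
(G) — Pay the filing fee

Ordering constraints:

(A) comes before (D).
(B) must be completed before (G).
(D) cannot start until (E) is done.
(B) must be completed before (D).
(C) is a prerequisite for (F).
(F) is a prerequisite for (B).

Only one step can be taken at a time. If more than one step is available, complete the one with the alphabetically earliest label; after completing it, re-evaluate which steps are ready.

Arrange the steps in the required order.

(A) → (C) → (E) → (F) → (B) → (D) → (G)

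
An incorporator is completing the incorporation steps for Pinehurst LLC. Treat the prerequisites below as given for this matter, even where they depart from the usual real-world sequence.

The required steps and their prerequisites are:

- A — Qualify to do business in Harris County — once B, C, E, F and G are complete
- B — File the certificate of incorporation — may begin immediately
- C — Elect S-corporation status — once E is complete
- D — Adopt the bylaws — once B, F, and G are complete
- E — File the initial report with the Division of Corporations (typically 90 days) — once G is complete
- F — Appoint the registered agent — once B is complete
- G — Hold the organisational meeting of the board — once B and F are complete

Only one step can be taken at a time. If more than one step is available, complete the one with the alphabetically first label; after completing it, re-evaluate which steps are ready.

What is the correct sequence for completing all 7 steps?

B is the only step with nothing outstanding, so it goes first.
Next only F has its prerequisites met → F.
That leaves G as the only ready step → G.
D and E are both available; D has the earlier label → D.
E needed G, now all done → E.
That leaves C as the only ready step → C.
A needed B, C, E, F and G, now all done → A.

B, F, G, D, E, C, A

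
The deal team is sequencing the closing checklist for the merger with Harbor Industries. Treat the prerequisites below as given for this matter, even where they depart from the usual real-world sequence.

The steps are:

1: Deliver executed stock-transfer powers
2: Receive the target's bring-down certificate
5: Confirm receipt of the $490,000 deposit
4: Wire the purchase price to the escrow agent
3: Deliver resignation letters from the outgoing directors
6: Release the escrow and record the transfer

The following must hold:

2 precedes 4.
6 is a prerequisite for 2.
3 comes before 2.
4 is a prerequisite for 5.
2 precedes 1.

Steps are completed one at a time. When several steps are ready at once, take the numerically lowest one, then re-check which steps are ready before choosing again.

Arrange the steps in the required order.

3 → 6 → 2 → 1 → 4 → 5

3 and 6 have no prerequisites; 3 has the earlier label, so 3 is first.
Next only 6 has its prerequisites met → 6.
That leaves 2 as the only ready step → 2.
Now 1 and 4 have their prerequisites met. 1 has the earlier label, so 1 next.
4 is the only step now ready → 4.
Next only 5 has its prerequisites met → 5.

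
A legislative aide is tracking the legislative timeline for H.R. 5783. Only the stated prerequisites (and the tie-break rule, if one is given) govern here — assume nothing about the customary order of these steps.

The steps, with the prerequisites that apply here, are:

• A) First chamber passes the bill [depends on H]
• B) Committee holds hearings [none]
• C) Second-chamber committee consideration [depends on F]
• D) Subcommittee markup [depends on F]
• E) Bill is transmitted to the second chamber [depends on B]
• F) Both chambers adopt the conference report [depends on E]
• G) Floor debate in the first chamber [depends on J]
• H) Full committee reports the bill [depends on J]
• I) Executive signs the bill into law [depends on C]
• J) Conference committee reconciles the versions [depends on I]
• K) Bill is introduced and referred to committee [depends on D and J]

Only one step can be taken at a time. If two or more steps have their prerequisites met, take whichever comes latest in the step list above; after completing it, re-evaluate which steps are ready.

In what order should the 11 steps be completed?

B, E, F, D, C, I, J, K, H, G, A

B is the only step with nothing outstanding, so it goes first.
E is the only step now ready → E.
Next only F has its prerequisites met → F.
Ready: D and C. D is listed later → D.
C is the only step now ready → C.
Next only I has its prerequisites met → I.
J needed I, now all done → J.
Ready: K, H and G. K is listed later → K.
Now H and G have their prerequisites met. H is listed later, so H next.
Ready: G and A. G is listed later → G.
A is the only step now ready → A.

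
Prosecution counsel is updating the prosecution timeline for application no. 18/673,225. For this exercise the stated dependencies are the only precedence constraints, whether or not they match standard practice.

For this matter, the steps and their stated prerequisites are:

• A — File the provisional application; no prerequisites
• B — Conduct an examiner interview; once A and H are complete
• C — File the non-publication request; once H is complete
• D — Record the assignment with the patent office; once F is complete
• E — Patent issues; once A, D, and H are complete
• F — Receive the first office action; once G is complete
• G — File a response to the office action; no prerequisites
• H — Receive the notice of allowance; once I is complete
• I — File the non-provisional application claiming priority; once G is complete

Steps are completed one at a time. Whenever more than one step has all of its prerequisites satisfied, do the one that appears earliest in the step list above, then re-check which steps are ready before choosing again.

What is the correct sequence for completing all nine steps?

Nothing is required for A and G. A is listed earlier → A first.
Next only G has its prerequisites met → G.
F and I are both available; F is listed earlier → F.
D now also ready, so the ready set is {D, I}; D is listed earlier → D.
I is the only step now ready → I.
H needed I, now all done → H.
Now B, C and E have their prerequisites met. B is listed earlier, so B next.
C and E are both available; C is listed earlier → C.
E needed A, D and H, now all done → E.

A G F D I H B C E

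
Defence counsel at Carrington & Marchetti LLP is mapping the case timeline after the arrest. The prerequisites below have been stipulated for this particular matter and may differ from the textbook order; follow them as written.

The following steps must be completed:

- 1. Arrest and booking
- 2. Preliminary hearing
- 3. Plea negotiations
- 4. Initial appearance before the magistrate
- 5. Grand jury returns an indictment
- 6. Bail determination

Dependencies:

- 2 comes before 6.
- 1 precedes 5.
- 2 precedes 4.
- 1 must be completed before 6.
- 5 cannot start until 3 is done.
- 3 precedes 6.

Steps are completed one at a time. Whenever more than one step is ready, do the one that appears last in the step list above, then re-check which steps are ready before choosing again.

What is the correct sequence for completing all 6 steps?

3, 2, 4, 1, 6, 5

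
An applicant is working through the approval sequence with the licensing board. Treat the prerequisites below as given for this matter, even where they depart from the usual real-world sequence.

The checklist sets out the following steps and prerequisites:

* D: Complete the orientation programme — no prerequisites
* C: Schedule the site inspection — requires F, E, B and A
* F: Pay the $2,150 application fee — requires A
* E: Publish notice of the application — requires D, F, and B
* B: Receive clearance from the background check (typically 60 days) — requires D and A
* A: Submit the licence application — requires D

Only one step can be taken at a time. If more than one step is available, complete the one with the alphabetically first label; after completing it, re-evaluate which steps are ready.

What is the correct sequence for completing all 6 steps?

D is the only step with nothing outstanding, so it goes first.
A is the only step now ready → A.
B and F are both available; B has the earlier label → B.
That leaves F as the only ready step → F.
E needed B, D and F, now all done → E.
C needed A, B, E and F, now all done → C.

D → A → B → F → E → C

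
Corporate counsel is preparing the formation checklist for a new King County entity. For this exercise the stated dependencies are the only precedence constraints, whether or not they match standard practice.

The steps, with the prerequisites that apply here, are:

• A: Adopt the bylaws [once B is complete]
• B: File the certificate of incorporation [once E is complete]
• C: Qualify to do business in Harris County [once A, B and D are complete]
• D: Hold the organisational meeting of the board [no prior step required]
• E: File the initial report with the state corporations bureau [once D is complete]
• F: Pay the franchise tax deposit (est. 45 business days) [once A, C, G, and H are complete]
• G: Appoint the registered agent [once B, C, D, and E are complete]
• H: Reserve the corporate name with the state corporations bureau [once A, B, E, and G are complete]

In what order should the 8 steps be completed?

D is the only step with nothing outstanding, so it goes first.
E needed D, now all done → E.
B is the only step now ready → B.
That leaves A as the only ready step → A.
That leaves C as the only ready step → C.
Next only G has its prerequisites met → G.
H needed A, B, E and G, now all done → H.
F is the only step now ready → F.

D, E, B, A, C, G, H, F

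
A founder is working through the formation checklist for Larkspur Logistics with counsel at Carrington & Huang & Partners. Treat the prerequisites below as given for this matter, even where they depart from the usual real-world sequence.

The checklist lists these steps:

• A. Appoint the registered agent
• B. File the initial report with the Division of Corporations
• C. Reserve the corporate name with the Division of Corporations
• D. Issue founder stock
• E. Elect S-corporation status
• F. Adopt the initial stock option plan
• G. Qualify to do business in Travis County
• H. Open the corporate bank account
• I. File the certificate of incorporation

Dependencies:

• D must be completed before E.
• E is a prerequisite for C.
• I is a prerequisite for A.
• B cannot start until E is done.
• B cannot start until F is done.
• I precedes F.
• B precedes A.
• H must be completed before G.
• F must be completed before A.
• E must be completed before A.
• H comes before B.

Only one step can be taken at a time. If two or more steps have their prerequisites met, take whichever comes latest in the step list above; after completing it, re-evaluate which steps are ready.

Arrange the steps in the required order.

I H G F D E C B A

Nothing is required for I, H and D. I is listed later → I first.
Now H, F and D have their prerequisites met. H is listed later, so H next.
G now also ready, so the ready set is {G, F, D}; G is listed later → G.
Now F and D have their prerequisites met. F is listed later, so F next.
That leaves D as the only ready step → D.
E is the only step now ready → E.
C and B are both available; C is listed later → C.
B needed H, F and E, now all done → B.
A needed I, F, E and B, now all done → A.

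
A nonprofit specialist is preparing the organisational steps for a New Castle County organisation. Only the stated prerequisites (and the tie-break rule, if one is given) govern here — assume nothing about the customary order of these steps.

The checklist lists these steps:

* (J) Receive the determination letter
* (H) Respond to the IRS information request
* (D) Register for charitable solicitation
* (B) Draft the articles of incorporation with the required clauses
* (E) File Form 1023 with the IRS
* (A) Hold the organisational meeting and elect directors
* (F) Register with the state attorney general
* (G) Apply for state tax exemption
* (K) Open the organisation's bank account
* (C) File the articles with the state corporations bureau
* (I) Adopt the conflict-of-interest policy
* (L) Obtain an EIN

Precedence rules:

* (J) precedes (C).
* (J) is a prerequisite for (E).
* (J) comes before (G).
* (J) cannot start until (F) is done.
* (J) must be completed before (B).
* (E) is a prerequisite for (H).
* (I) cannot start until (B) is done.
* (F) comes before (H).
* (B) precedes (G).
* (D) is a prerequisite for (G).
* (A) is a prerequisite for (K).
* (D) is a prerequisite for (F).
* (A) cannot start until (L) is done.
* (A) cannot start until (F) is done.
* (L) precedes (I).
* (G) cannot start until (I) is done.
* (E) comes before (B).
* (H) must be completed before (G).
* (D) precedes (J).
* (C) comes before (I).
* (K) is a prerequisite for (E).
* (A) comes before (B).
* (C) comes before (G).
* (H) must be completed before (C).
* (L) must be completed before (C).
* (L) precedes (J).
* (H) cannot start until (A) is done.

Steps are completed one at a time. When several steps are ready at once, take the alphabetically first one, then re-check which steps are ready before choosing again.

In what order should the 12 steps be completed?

(D) and (L) have no prerequisites; (D) has the earlier label, so (D) is first.
(F) and (L) are both available; (F) has the earlier label → (F).
(L) is the only step now ready → (L).
(A) and (J) are both available; (A) has the earlier label → (A).
Ready: (J) and (K). (J) has the earlier label → (J).
Next only (K) has its prerequisites met → (K).
(E) is the only step now ready → (E).
Ready: (B) and (H). (B) has the earlier label → (B).
(H) is the only step now ready → (H).
(C) is the only step now ready → (C).
(I) needed (B), (C) and (L), now all done → (I).
(G) needed (B), (C), (D), (H), (I) and (J), now all done → (G).

(D) (F) (L) (A) (J) (K) (E) (B) (H) (C) (I) (G)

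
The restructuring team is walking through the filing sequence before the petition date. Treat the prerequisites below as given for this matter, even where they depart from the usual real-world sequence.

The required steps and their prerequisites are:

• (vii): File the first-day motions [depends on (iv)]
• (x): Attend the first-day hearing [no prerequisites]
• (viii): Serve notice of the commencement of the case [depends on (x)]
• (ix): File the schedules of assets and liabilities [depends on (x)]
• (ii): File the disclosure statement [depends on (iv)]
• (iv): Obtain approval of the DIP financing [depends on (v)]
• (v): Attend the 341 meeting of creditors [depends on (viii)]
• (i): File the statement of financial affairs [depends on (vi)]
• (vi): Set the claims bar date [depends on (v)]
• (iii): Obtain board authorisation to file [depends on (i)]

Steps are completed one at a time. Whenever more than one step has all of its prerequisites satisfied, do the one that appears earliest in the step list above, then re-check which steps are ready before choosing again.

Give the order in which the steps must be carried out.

(x) → (viii) → (ix) → (v) → (iv) → (vii) → (ii) → (vi) → (i) → (iii)

Only (x) has no prerequisites, so it is first.
Ready: (viii) and (ix). (viii) is listed earlier → (viii).
(v) now also ready, so the ready set is {(ix), (v)}; (ix) is listed earlier → (ix).
(v) needed (viii), now all done → (v).
Now (iv) and (vi) have their prerequisites met. (iv) is listed earlier, so (iv) next.
Ready: (vii), (ii) and (vi). (vii) is listed earlier → (vii).
(ii) and (vi) are both available; (ii) is listed earlier → (ii).
Next only (vi) has its prerequisites met → (vi).
That leaves (i) as the only ready step → (i).
Next only (iii) has its prerequisites met → (iii).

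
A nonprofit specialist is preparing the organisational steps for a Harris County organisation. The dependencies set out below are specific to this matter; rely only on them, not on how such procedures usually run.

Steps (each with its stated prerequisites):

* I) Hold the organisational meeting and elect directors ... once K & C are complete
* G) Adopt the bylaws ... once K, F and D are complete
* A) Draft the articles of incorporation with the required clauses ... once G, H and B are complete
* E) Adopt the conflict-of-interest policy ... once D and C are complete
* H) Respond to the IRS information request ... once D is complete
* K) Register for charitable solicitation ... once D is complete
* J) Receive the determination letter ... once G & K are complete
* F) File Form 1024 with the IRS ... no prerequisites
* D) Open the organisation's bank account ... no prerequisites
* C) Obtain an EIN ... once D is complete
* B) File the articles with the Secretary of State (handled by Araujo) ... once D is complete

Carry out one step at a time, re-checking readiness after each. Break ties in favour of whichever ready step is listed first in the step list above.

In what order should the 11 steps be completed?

F, D, H, K, G, J, C, I, E, B, A

Nothing is required for F and D. F is listed earlier → F first.
D is the only step now ready → D.
Now H, K, C and B have their prerequisites met. H is listed earlier, so H next.
Now K, C and B have their prerequisites met. K is listed earlier, so K next.
Ready: G, C and B. G is listed earlier → G.
Ready: J, C and B. J is listed earlier → J.
C and B are both available; C is listed earlier → C.
I, E and B are all available; I is listed earlier → I.
E and B are both available; E is listed earlier → E.
That leaves B as the only ready step → B.
Next only A has its prerequisites met → A.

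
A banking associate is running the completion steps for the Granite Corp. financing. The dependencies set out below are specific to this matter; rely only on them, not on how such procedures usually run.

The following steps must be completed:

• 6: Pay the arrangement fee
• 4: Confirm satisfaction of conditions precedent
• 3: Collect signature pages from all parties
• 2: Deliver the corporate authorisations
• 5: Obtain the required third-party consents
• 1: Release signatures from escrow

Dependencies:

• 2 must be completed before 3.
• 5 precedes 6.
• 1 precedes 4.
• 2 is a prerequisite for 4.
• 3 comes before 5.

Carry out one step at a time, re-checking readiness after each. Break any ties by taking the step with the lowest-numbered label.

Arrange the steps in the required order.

1 and 2 have no prerequisites; 1 has the earlier label, so 1 is first.
2 is the only step now ready → 2.
Ready: 3 and 4. 3 has the earlier label → 3.
Now 4 and 5 have their prerequisites met. 4 has the earlier label, so 4 next.
5 is the only step now ready → 5.
Next only 6 has its prerequisites met → 6.

1 → 2 → 3 → 4 → 5 → 6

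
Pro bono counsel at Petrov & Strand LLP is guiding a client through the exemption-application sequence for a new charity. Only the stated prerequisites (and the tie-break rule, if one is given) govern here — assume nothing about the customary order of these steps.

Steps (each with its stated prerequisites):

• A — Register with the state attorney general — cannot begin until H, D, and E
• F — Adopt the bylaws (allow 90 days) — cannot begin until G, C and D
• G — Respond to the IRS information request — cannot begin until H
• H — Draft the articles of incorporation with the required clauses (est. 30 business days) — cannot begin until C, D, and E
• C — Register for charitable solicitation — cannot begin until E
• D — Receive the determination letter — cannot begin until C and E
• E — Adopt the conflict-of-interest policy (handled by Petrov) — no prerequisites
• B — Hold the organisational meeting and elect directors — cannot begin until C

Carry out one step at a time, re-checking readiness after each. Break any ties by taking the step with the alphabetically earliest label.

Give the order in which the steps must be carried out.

E, C, B, D, H, A, G, F

E is the only step with nothing outstanding, so it goes first.
C is the only step now ready → C.
B and D are both available; B has the earlier label → B.
Next only D has its prerequisites met → D.
That leaves H as the only ready step → H.
Now A and G have their prerequisites met. A has the earlier label, so A next.
Next only G has its prerequisites met → G.
That leaves F as the only ready step → F.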